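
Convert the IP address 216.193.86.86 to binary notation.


216 = 11011000
193 = 11000001
86 = 01010110
86 = 01010110
Binary: 11011000.11000001.01010110.01010110


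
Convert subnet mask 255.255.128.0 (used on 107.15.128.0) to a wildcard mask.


Subnet mask: 255.255.128.0
Wildcard = 255.255.255.255 - subnet mask
255 - 255 = 0
255 - 255 = 0
255 - 128 = 127
255 - 0 = 255
Wildcard: 0.0.127.255


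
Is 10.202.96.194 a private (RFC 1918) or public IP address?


RFC 1918 private ranges:
  10.0.0.0/8 (10.0.0.0 - 10.255.255.255)
  172.16.0.0/12 (172.16.0.0 - 172.31.255.255)
  192.168.0.0/16 (192.168.0.0 - 192.168.255.255)
Private (in 10.0.0.0/8)


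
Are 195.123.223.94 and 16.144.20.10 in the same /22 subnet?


Mask: 255.255.252.0
195.123.223.94 AND mask = 195.123.220.0
16.144.20.10 AND mask = 16.144.20.0
No, different subnets (195.123.220.0 vs 16.144.20.0)


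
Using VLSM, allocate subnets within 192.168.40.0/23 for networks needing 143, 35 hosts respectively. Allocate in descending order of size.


143 hosts -> /24 (254 usable): 192.168.40.0/24
35 hosts -> /26 (62 usable): 192.168.41.0/26
Allocation: 192.168.40.0/24 (143 hosts, 254 usable); 192.168.41.0/26 (35 hosts, 62 usable)


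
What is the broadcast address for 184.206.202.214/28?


Network: 184.206.202.208/28
Host bits = 4
Set all host bits to 1:
Broadcast: 184.206.202.223


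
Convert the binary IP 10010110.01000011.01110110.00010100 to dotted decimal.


10010110 = 150
01000011 = 67
01110110 = 118
00010100 = 20
IP: 150.67.118.20


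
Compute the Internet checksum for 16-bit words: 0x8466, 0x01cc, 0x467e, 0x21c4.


Sum all words (with carry folding):
+ 0x8466 = 0x8466
+ 0x01cc = 0x8632
+ 0x467e = 0xccb0
+ 0x21c4 = 0xee74
One's complement: ~0xee74
Checksum = 0x118b


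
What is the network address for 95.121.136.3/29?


IP:   01011111.01111001.10001000.00000011
Mask: 11111111.11111111.11111111.11111000
AND operation:
Net:  01011111.01111001.10001000.00000000
Network: 95.121.136.0/29


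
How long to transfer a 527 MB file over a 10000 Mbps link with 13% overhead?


Effective throughput = 10000 * (1 - 13/100) = 8700 Mbps
File size in Mb = 527 * 8 = 4216 Mb
Time = 4216 / 8700
Time = 0.4846 seconds


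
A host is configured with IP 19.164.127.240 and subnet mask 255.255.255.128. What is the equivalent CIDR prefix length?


Binary: 11111111.11111111.11111111.10000000
Count leading 1s
Prefix: /25


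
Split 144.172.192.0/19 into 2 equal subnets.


New prefix = 19 + 1 = 20
Each subnet has 4096 addresses
  144.172.192.0/20
  144.172.208.0/20
Subnets: 144.172.192.0/20, 144.172.208.0/20


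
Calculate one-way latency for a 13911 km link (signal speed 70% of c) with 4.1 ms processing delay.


Speed = 0.7 * 3e5 km/s = 210000 km/s
Propagation delay = 13911 / 210000 = 0.0662 s = 66.2429 ms
Processing delay = 4.1 ms
Total one-way latency = 70.3429 ms


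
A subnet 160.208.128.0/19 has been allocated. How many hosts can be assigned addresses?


Host bits = 32 - 19 = 13
Total addresses = 2^13 = 8192
Usable = total - 2 (network and broadcast)
Usable hosts: 8190


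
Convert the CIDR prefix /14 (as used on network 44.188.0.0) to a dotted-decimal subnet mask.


/14 means 14 network bits, 18 host bits
Binary: 11111111111111000000000000000000
Mask: 255.252.0.0


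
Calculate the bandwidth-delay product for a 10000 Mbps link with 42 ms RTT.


BDP = bandwidth * RTT
= 10000 Mbps * 42 ms
= 10000 * 1e6 * 42 / 1000 bits
= 420000000 bits
= 52500000 bytes
= 51269.5312 KB
BDP = 420000000 bits (52500000 bytes)


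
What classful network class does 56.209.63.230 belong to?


First octet: 56
Binary: 00111000
0xxxxxxx -> Class A (1-126)
Class A, default mask 255.0.0.0 (/8)


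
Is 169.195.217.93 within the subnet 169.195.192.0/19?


Subnet network: 169.195.192.0
Test IP AND mask: 169.195.192.0
Yes, 169.195.217.93 is in 169.195.192.0/19


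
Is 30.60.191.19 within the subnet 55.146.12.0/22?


Subnet network: 55.146.12.0
Test IP AND mask: 30.60.188.0
No, 30.60.191.19 is not in 55.146.12.0/22


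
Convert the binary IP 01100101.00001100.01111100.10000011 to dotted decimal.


01100101 = 101
00001100 = 12
01111100 = 124
10000011 = 131
IP: 101.12.124.131


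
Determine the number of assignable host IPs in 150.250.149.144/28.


Host bits = 32 - 28 = 4
Total addresses = 2^4 = 16
Usable = total - 2 (network and broadcast)
Usable hosts: 14


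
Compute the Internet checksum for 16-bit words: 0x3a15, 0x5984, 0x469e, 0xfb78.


Sum all words (with carry folding):
+ 0x3a15 = 0x3a15
+ 0x5984 = 0x9399
+ 0x469e = 0xda37
+ 0xfb78 = 0xd5b0
One's complement: ~0xd5b0
Checksum = 0x2a4f


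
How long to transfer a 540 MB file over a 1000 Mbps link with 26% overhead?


Effective throughput = 1000 * (1 - 26/100) = 740 Mbps
File size in Mb = 540 * 8 = 4320 Mb
Time = 4320 / 740
Time = 5.8378 seconds


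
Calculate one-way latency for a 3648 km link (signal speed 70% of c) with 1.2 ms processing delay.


Speed = 0.7 * 3e5 km/s = 210000 km/s
Propagation delay = 3648 / 210000 = 0.0174 s = 17.3714 ms
Processing delay = 1.2 ms
Total one-way latency = 18.5714 ms


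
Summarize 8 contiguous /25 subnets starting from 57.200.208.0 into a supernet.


Original prefix: /25
Number of subnets: 8 = 2^3
New prefix = 25 - 3 = 22
Supernet: 57.200.208.0/22


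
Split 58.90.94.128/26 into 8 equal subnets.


New prefix = 26 + 3 = 29
Each subnet has 8 addresses
  58.90.94.128/29
  58.90.94.136/29
  58.90.94.144/29
  58.90.94.152/29
  58.90.94.160/29
  58.90.94.168/29
  58.90.94.176/29
  58.90.94.184/29
Subnets: 58.90.94.128/29, 58.90.94.136/29, 58.90.94.144/29, 58.90.94.152/29, 58.90.94.160/29, 58.90.94.168/29, 58.90.94.176/29, 58.90.94.184/29


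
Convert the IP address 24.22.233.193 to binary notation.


24 = 00011000
22 = 00010110
233 = 11101001
193 = 11000001
Binary: 00011000.00010110.11101001.11000001


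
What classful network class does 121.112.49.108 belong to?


First octet: 121
Binary: 01111001
0xxxxxxx -> Class A (1-126)
Class A, default mask 255.0.0.0 (/8)


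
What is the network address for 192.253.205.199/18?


IP:   11000000.11111101.11001101.11000111
Mask: 11111111.11111111.11000000.00000000
AND operation:
Net:  11000000.11111101.11000000.00000000
Network: 192.253.192.0/18


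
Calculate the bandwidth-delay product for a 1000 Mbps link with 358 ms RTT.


BDP = bandwidth * RTT
= 1000 Mbps * 358 ms
= 1000 * 1e6 * 358 / 1000 bits
= 358000000 bits
= 44750000 bytes
= 43701.1719 KB
BDP = 358000000 bits (44750000 bytes)


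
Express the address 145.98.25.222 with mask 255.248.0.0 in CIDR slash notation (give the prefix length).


Binary: 11111111.11111000.00000000.00000000
Count leading 1s
Prefix: /13


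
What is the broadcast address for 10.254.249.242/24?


Network: 10.254.249.0/24
Host bits = 8
Set all host bits to 1:
Broadcast: 10.254.249.255


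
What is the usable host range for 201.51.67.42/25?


Network: 201.51.67.0
Broadcast: 201.51.67.127
First usable = network + 1
Last usable = broadcast - 1
Range: 201.51.67.1 to 201.51.67.126


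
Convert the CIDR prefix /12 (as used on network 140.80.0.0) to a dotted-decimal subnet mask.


/12 means 12 network bits, 20 host bits
Binary: 11111111111100000000000000000000
Mask: 255.240.0.0


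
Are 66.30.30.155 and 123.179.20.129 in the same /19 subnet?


Mask: 255.255.224.0
66.30.30.155 AND mask = 66.30.0.0
123.179.20.129 AND mask = 123.179.0.0
No, different subnets (66.30.0.0 vs 123.179.0.0)


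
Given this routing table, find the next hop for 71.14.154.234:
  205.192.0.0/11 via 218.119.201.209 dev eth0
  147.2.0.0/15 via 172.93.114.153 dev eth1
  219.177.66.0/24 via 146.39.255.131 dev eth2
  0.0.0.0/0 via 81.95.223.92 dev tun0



Longest prefix match for 71.14.154.234:
  /11 205.192.0.0: no
  /15 147.2.0.0: no
  /24 219.177.66.0: no
  /0 0.0.0.0: MATCH
Selected: next-hop 81.95.223.92 via tun0 (matched /0)


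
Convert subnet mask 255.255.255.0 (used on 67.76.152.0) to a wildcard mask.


Subnet mask: 255.255.255.0
Wildcard = 255.255.255.255 - subnet mask
255 - 255 = 0
255 - 255 = 0
255 - 255 = 0
255 - 0 = 255
Wildcard: 0.0.0.255


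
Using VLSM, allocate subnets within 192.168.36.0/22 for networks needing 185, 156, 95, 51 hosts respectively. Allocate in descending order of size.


185 hosts -> /24 (254 usable): 192.168.36.0/24
156 hosts -> /24 (254 usable): 192.168.37.0/24
95 hosts -> /25 (126 usable): 192.168.38.0/25
51 hosts -> /26 (62 usable): 192.168.38.128/26
Allocation: 192.168.36.0/24 (185 hosts, 254 usable); 192.168.37.0/24 (156 hosts, 254 usable); 192.168.38.0/25 (95 hosts, 126 usable); 192.168.38.128/26 (51 hosts, 62 usable)


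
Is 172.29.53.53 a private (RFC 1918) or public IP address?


RFC 1918 private ranges:
  10.0.0.0/8 (10.0.0.0 - 10.255.255.255)
  172.16.0.0/12 (172.16.0.0 - 172.31.255.255)
  192.168.0.0/16 (192.168.0.0 - 192.168.255.255)
Private (in 172.16.0.0/12)


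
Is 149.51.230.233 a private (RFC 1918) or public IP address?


RFC 1918 private ranges:
  10.0.0.0/8 (10.0.0.0 - 10.255.255.255)
  172.16.0.0/12 (172.16.0.0 - 172.31.255.255)
  192.168.0.0/16 (192.168.0.0 - 192.168.255.255)
Public (not in any RFC 1918 range)


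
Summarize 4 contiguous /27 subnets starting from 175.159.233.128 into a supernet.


Original prefix: /27
Number of subnets: 4 = 2^2
New prefix = 27 - 2 = 25
Supernet: 175.159.233.128/25


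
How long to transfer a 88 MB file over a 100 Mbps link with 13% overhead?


Effective throughput = 100 * (1 - 13/100) = 87 Mbps
File size in Mb = 88 * 8 = 704 Mb
Time = 704 / 87
Time = 8.092 seconds


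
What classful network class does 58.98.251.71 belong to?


First octet: 58
Binary: 00111010
0xxxxxxx -> Class A (1-126)
Class A, default mask 255.0.0.0 (/8)


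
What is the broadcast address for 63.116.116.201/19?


Network: 63.116.96.0/19
Host bits = 13
Set all host bits to 1:
Broadcast: 63.116.127.255


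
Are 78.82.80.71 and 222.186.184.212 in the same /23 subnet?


Mask: 255.255.254.0
78.82.80.71 AND mask = 78.82.80.0
222.186.184.212 AND mask = 222.186.184.0
No, different subnets (78.82.80.0 vs 222.186.184.0)


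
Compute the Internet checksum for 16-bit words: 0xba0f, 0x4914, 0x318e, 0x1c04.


Sum all words (with carry folding):
+ 0xba0f = 0xba0f
+ 0x4914 = 0x0324
+ 0x318e = 0x34b2
+ 0x1c04 = 0x50b6
One's complement: ~0x50b6
Checksum = 0xaf49


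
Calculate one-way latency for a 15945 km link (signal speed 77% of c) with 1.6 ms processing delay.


Speed = 0.77 * 3e5 km/s = 231000 km/s
Propagation delay = 15945 / 231000 = 0.069 s = 69.026 ms
Processing delay = 1.6 ms
Total one-way latency = 70.626 ms


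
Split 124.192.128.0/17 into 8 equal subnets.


New prefix = 17 + 3 = 20
Each subnet has 4096 addresses
  124.192.128.0/20
  124.192.144.0/20
  124.192.160.0/20
  124.192.176.0/20
  124.192.192.0/20
  124.192.208.0/20
  124.192.224.0/20
  124.192.240.0/20
Subnets: 124.192.128.0/20, 124.192.144.0/20, 124.192.160.0/20, 124.192.176.0/20, 124.192.192.0/20, 124.192.208.0/20, 124.192.224.0/20, 124.192.240.0/20


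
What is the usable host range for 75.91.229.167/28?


Network: 75.91.229.160
Broadcast: 75.91.229.175
First usable = network + 1
Last usable = broadcast - 1
Range: 75.91.229.161 to 75.91.229.174


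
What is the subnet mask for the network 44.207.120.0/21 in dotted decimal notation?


/21 means 21 network bits, 11 host bits
Binary: 11111111111111111111100000000000
Mask: 255.255.248.0


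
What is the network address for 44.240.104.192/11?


IP:   00101100.11110000.01101000.11000000
Mask: 11111111.11100000.00000000.00000000
AND operation:
Net:  00101100.11100000.00000000.00000000
Network: 44.224.0.0/11


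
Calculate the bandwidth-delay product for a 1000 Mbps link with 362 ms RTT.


BDP = bandwidth * RTT
= 1000 Mbps * 362 ms
= 1000 * 1e6 * 362 / 1000 bits
= 362000000 bits
= 45250000 bytes
= 44189.4531 KB
BDP = 362000000 bits (45250000 bytes)


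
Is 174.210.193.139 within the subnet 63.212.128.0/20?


Subnet network: 63.212.128.0
Test IP AND mask: 174.210.192.0
No, 174.210.193.139 is not in 63.212.128.0/20


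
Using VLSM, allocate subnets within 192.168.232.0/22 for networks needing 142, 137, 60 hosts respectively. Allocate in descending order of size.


142 hosts -> /24 (254 usable): 192.168.232.0/24
137 hosts -> /24 (254 usable): 192.168.233.0/24
60 hosts -> /26 (62 usable): 192.168.234.0/26
Allocation: 192.168.232.0/24 (142 hosts, 254 usable); 192.168.233.0/24 (137 hosts, 254 usable); 192.168.234.0/26 (60 hosts, 62 usable)


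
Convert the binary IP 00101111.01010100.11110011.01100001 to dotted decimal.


00101111 = 47
01010100 = 84
11110011 = 243
01100001 = 97
IP: 47.84.243.97


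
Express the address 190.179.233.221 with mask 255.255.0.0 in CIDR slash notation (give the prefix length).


Binary: 11111111.11111111.00000000.00000000
Count leading 1s
Prefix: /16


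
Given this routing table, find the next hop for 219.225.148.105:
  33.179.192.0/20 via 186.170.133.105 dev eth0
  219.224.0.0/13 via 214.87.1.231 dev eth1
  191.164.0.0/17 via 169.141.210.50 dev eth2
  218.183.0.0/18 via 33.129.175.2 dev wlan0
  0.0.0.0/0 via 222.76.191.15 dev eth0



Longest prefix match for 219.225.148.105:
  /20 33.179.192.0: no
  /13 219.224.0.0: MATCH
  /17 191.164.0.0: no
  /18 218.183.0.0: no
  /0 0.0.0.0: MATCH
Selected: next-hop 214.87.1.231 via eth1 (matched /13)


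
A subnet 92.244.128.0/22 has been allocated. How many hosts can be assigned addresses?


Host bits = 32 - 22 = 10
Total addresses = 2^10 = 1024
Usable = total - 2 (network and broadcast)
Usable hosts: 1022


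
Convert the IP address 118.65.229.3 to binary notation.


118 = 01110110
65 = 01000001
229 = 11100101
3 = 00000011
Binary: 01110110.01000001.11100101.00000011


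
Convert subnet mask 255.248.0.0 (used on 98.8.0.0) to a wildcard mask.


Subnet mask: 255.248.0.0
Wildcard = 255.255.255.255 - subnet mask
255 - 255 = 0
255 - 248 = 7
255 - 0 = 255
255 - 0 = 255
Wildcard: 0.7.255.255


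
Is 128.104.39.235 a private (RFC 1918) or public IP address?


RFC 1918 private ranges:
  10.0.0.0/8 (10.0.0.0 - 10.255.255.255)
  172.16.0.0/12 (172.16.0.0 - 172.31.255.255)
  192.168.0.0/16 (192.168.0.0 - 192.168.255.255)
Public (not in any RFC 1918 range)


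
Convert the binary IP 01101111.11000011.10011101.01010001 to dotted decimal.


01101111 = 111
11000011 = 195
10011101 = 157
01010001 = 81
IP: 111.195.157.81


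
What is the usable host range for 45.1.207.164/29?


Network: 45.1.207.160
Broadcast: 45.1.207.167
First usable = network + 1
Last usable = broadcast - 1
Range: 45.1.207.161 to 45.1.207.166


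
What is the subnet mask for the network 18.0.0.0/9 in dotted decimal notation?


/9 means 9 network bits, 23 host bits
Binary: 11111111100000000000000000000000
Mask: 255.128.0.0


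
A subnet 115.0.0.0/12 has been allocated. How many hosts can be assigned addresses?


Host bits = 32 - 12 = 20
Total addresses = 2^20 = 1048576
Usable = total - 2 (network and broadcast)
Usable hosts: 1048574


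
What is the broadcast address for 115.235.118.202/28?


Network: 115.235.118.192/28
Host bits = 4
Set all host bits to 1:
Broadcast: 115.235.118.207


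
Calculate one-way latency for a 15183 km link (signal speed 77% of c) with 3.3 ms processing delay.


Speed = 0.77 * 3e5 km/s = 231000 km/s
Propagation delay = 15183 / 231000 = 0.0657 s = 65.7273 ms
Processing delay = 3.3 ms
Total one-way latency = 69.0273 ms


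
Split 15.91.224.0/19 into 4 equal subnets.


New prefix = 19 + 2 = 21
Each subnet has 2048 addresses
  15.91.224.0/21
  15.91.232.0/21
  15.91.240.0/21
  15.91.248.0/21
Subnets: 15.91.224.0/21, 15.91.232.0/21, 15.91.240.0/21, 15.91.248.0/21


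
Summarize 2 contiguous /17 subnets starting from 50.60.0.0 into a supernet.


Original prefix: /17
Number of subnets: 2 = 2^1
New prefix = 17 - 1 = 16
Supernet: 50.60.0.0/16


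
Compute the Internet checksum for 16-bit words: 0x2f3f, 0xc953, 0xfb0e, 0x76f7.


Sum all words (with carry folding):
+ 0x2f3f = 0x2f3f
+ 0xc953 = 0xf892
+ 0xfb0e = 0xf3a1
+ 0x76f7 = 0x6a99
One's complement: ~0x6a99
Checksum = 0x9566


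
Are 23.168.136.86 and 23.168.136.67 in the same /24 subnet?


Mask: 255.255.255.0
23.168.136.86 AND mask = 23.168.136.0
23.168.136.67 AND mask = 23.168.136.0
Yes, same subnet (23.168.136.0)


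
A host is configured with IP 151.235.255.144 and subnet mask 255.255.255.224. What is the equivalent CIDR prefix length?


Binary: 11111111.11111111.11111111.11100000
Count leading 1s
Prefix: /27


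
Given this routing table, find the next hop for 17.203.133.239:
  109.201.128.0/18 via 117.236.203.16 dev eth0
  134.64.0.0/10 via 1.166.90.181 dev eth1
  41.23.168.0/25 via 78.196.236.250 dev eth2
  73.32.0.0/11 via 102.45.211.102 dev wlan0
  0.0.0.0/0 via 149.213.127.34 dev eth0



Longest prefix match for 17.203.133.239:
  /18 109.201.128.0: no
  /10 134.64.0.0: no
  /25 41.23.168.0: no
  /11 73.32.0.0: no
  /0 0.0.0.0: MATCH
Selected: next-hop 149.213.127.34 via eth0 (matched /0)


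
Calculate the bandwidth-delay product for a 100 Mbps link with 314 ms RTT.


BDP = bandwidth * RTT
= 100 Mbps * 314 ms
= 100 * 1e6 * 314 / 1000 bits
= 31400000 bits
= 3925000 bytes
= 3833.0078 KB
BDP = 31400000 bits (3925000 bytes)


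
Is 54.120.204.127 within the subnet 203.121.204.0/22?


Subnet network: 203.121.204.0
Test IP AND mask: 54.120.204.0
No, 54.120.204.127 is not in 203.121.204.0/22


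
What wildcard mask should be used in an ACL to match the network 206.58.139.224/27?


Subnet mask: 255.255.255.224
Wildcard = 255.255.255.255 - subnet mask
255 - 255 = 0
255 - 255 = 0
255 - 255 = 0
255 - 224 = 31
Wildcard: 0.0.0.31


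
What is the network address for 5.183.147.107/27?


IP:   00000101.10110111.10010011.01101011
Mask: 11111111.11111111.11111111.11100000
AND operation:
Net:  00000101.10110111.10010011.01100000
Network: 5.183.147.96/27


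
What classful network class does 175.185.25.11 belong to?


First octet: 175
Binary: 10101111
10xxxxxx -> Class B (128-191)
Class B, default mask 255.255.0.0 (/16)


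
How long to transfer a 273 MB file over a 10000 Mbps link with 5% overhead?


Effective throughput = 10000 * (1 - 5/100) = 9500 Mbps
File size in Mb = 273 * 8 = 2184 Mb
Time = 2184 / 9500
Time = 0.2299 seconds


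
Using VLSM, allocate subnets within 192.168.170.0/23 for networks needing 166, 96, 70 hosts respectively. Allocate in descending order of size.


166 hosts -> /24 (254 usable): 192.168.170.0/24
96 hosts -> /25 (126 usable): 192.168.171.0/25
70 hosts -> /25 (126 usable): 192.168.171.128/25
Allocation: 192.168.170.0/24 (166 hosts, 254 usable); 192.168.171.0/25 (96 hosts, 126 usable); 192.168.171.128/25 (70 hosts, 126 usable)


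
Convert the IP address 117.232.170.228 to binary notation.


117 = 01110101
232 = 11101000
170 = 10101010
228 = 11100100
Binary: 01110101.11101000.10101010.11100100


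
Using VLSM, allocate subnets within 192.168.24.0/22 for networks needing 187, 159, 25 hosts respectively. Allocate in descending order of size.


187 hosts -> /24 (254 usable): 192.168.24.0/24
159 hosts -> /24 (254 usable): 192.168.25.0/24
25 hosts -> /27 (30 usable): 192.168.26.0/27
Allocation: 192.168.24.0/24 (187 hosts, 254 usable); 192.168.25.0/24 (159 hosts, 254 usable); 192.168.26.0/27 (25 hosts, 30 usable)


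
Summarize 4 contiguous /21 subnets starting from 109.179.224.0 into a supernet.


Original prefix: /21
Number of subnets: 4 = 2^2
New prefix = 21 - 2 = 19
Supernet: 109.179.224.0/19


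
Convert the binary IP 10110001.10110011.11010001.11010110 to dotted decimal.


10110001 = 177
10110011 = 179
11010001 = 209
11010110 = 214
IP: 177.179.209.214


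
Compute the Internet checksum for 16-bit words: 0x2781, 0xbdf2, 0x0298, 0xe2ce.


Sum all words (with carry folding):
+ 0x2781 = 0x2781
+ 0xbdf2 = 0xe573
+ 0x0298 = 0xe80b
+ 0xe2ce = 0xcada
One's complement: ~0xcada
Checksum = 0x3525


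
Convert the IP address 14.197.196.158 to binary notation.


14 = 00001110
197 = 11000101
196 = 11000100
158 = 10011110
Binary: 00001110.11000101.11000100.10011110


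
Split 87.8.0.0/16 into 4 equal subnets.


New prefix = 16 + 2 = 18
Each subnet has 16384 addresses
  87.8.0.0/18
  87.8.64.0/18
  87.8.128.0/18
  87.8.192.0/18
Subnets: 87.8.0.0/18, 87.8.64.0/18, 87.8.128.0/18, 87.8.192.0/18


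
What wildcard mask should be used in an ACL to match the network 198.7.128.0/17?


Subnet mask: 255.255.128.0
Wildcard = 255.255.255.255 - subnet mask
255 - 255 = 0
255 - 255 = 0
255 - 128 = 127
255 - 0 = 255
Wildcard: 0.0.127.255


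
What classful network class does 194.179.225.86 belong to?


First octet: 194
Binary: 11000010
110xxxxx -> Class C (192-223)
Class C, default mask 255.255.255.0 (/24)


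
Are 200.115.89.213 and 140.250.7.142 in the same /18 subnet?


Mask: 255.255.192.0
200.115.89.213 AND mask = 200.115.64.0
140.250.7.142 AND mask = 140.250.0.0
No, different subnets (200.115.64.0 vs 140.250.0.0)


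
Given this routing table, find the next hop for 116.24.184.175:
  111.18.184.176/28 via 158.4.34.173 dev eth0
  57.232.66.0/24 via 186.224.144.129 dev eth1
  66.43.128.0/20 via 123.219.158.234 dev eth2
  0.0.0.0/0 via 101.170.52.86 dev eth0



Longest prefix match for 116.24.184.175:
  /28 111.18.184.176: no
  /24 57.232.66.0: no
  /20 66.43.128.0: no
  /0 0.0.0.0: MATCH
Selected: next-hop 101.170.52.86 via eth0 (matched /0)


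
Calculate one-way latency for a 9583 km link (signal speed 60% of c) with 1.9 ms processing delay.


Speed = 0.6 * 3e5 km/s = 180000 km/s
Propagation delay = 9583 / 180000 = 0.0532 s = 53.2389 ms
Processing delay = 1.9 ms
Total one-way latency = 55.1389 ms


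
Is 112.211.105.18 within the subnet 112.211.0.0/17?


Subnet network: 112.211.0.0
Test IP AND mask: 112.211.0.0
Yes, 112.211.105.18 is in 112.211.0.0/17


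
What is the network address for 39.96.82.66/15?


IP:   00100111.01100000.01010010.01000010
Mask: 11111111.11111110.00000000.00000000
AND operation:
Net:  00100111.01100000.00000000.00000000
Network: 39.96.0.0/15


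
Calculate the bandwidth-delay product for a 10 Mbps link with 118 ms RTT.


BDP = bandwidth * RTT
= 10 Mbps * 118 ms
= 10 * 1e6 * 118 / 1000 bits
= 1180000 bits
= 147500 bytes
= 144.043 KB
BDP = 1180000 bits (147500 bytes)


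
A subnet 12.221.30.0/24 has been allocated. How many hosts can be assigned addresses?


Host bits = 32 - 24 = 8
Total addresses = 2^8 = 256
Usable = total - 2 (network and broadcast)
Usable hosts: 254


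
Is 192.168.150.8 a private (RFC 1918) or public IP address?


RFC 1918 private ranges:
  10.0.0.0/8 (10.0.0.0 - 10.255.255.255)
  172.16.0.0/12 (172.16.0.0 - 172.31.255.255)
  192.168.0.0/16 (192.168.0.0 - 192.168.255.255)
Private (in 192.168.0.0/16)


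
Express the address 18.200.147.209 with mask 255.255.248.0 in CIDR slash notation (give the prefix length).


Binary: 11111111.11111111.11111000.00000000
Count leading 1s
Prefix: /21


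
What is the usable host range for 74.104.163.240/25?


Network: 74.104.163.128
Broadcast: 74.104.163.255
First usable = network + 1
Last usable = broadcast - 1
Range: 74.104.163.129 to 74.104.163.254


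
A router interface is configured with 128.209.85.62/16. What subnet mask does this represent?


/16 means 16 network bits, 16 host bits
Binary: 11111111111111110000000000000000
Mask: 255.255.0.0


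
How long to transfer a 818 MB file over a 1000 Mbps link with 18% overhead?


Effective throughput = 1000 * (1 - 18/100) = 820.0 Mbps
File size in Mb = 818 * 8 = 6544 Mb
Time = 6544 / 820.0
Time = 7.9805 seconds


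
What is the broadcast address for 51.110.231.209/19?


Network: 51.110.224.0/19
Host bits = 13
Set all host bits to 1:
Broadcast: 51.110.255.255


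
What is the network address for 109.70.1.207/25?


IP:   01101101.01000110.00000001.11001111
Mask: 11111111.11111111.11111111.10000000
AND operation:
Net:  01101101.01000110.00000001.10000000
Network: 109.70.1.128/25


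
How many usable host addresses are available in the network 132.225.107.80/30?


Host bits = 32 - 30 = 2
Total addresses = 2^2 = 4
Usable = total - 2 (network and broadcast)
Usable hosts: 2


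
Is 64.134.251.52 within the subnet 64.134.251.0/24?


Subnet network: 64.134.251.0
Test IP AND mask: 64.134.251.0
Yes, 64.134.251.52 is in 64.134.251.0/24


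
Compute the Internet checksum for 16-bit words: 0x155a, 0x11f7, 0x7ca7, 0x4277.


Sum all words (with carry folding):
+ 0x155a = 0x155a
+ 0x11f7 = 0x2751
+ 0x7ca7 = 0xa3f8
+ 0x4277 = 0xe66f
One's complement: ~0xe66f
Checksum = 0x1990


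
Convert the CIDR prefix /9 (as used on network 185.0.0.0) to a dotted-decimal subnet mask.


/9 means 9 network bits, 23 host bits
Binary: 11111111100000000000000000000000
Mask: 255.128.0.0


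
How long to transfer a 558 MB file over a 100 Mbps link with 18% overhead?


Effective throughput = 100 * (1 - 18/100) = 82 Mbps
File size in Mb = 558 * 8 = 4464 Mb
Time = 4464 / 82
Time = 54.439 seconds


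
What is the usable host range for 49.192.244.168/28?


Network: 49.192.244.160
Broadcast: 49.192.244.175
First usable = network + 1
Last usable = broadcast - 1
Range: 49.192.244.161 to 49.192.244.174


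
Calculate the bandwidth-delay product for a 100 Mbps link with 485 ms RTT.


BDP = bandwidth * RTT
= 100 Mbps * 485 ms
= 100 * 1e6 * 485 / 1000 bits
= 48500000 bits
= 6062500 bytes
= 5920.4102 KB
BDP = 48500000 bits (6062500 bytes)


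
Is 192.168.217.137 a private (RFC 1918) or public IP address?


RFC 1918 private ranges:
  10.0.0.0/8 (10.0.0.0 - 10.255.255.255)
  172.16.0.0/12 (172.16.0.0 - 172.31.255.255)
  192.168.0.0/16 (192.168.0.0 - 192.168.255.255)
Private (in 192.168.0.0/16)


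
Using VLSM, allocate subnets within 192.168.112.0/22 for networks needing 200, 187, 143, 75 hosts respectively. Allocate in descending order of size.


200 hosts -> /24 (254 usable): 192.168.112.0/24
187 hosts -> /24 (254 usable): 192.168.113.0/24
143 hosts -> /24 (254 usable): 192.168.114.0/24
75 hosts -> /25 (126 usable): 192.168.115.0/25
Allocation: 192.168.112.0/24 (200 hosts, 254 usable); 192.168.113.0/24 (187 hosts, 254 usable); 192.168.114.0/24 (143 hosts, 254 usable); 192.168.115.0/25 (75 hosts, 126 usable)


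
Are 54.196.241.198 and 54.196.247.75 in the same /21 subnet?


Mask: 255.255.248.0
54.196.241.198 AND mask = 54.196.240.0
54.196.247.75 AND mask = 54.196.240.0
Yes, same subnet (54.196.240.0)


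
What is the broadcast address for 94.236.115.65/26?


Network: 94.236.115.64/26
Host bits = 6
Set all host bits to 1:
Broadcast: 94.236.115.127


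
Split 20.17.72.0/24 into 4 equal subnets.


New prefix = 24 + 2 = 26
Each subnet has 64 addresses
  20.17.72.0/26
  20.17.72.64/26
  20.17.72.128/26
  20.17.72.192/26
Subnets: 20.17.72.0/26, 20.17.72.64/26, 20.17.72.128/26, 20.17.72.192/26


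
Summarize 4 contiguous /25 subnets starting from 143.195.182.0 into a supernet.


Original prefix: /25
Number of subnets: 4 = 2^2
New prefix = 25 - 2 = 23
Supernet: 143.195.182.0/23


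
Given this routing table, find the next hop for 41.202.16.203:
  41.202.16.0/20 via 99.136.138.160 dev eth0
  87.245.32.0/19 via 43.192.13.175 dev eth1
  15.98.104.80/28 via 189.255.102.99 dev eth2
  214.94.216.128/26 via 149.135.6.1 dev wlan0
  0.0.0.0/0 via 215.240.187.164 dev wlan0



Longest prefix match for 41.202.16.203:
  /20 41.202.16.0: MATCH
  /19 87.245.32.0: no
  /28 15.98.104.80: no
  /26 214.94.216.128: no
  /0 0.0.0.0: MATCH
Selected: next-hop 99.136.138.160 via eth0 (matched /20)


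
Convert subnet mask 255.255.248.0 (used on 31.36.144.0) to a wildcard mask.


Subnet mask: 255.255.248.0
Wildcard = 255.255.255.255 - subnet mask
255 - 255 = 0
255 - 255 = 0
255 - 248 = 7
255 - 0 = 255
Wildcard: 0.0.7.255


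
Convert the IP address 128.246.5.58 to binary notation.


128 = 10000000
246 = 11110110
5 = 00000101
58 = 00111010
Binary: 10000000.11110110.00000101.00111010


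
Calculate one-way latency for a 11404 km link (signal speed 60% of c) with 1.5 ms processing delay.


Speed = 0.6 * 3e5 km/s = 180000 km/s
Propagation delay = 11404 / 180000 = 0.0634 s = 63.3556 ms
Processing delay = 1.5 ms
Total one-way latency = 64.8556 ms


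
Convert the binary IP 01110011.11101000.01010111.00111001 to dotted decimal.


01110011 = 115
11101000 = 232
01010111 = 87
00111001 = 57
IP: 115.232.87.57


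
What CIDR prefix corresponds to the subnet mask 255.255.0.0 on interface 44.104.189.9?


Binary: 11111111.11111111.00000000.00000000
Count leading 1s
Prefix: /16


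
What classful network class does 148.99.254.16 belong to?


First octet: 148
Binary: 10010100
10xxxxxx -> Class B (128-191)
Class B, default mask 255.255.0.0 (/16)


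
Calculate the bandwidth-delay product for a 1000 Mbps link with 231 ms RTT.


BDP = bandwidth * RTT
= 1000 Mbps * 231 ms
= 1000 * 1e6 * 231 / 1000 bits
= 231000000 bits
= 28875000 bytes
= 28198.2422 KB
BDP = 231000000 bits (28875000 bytes)


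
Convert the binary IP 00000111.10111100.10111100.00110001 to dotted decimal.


00000111 = 7
10111100 = 188
10111100 = 188
00110001 = 49
IP: 7.188.188.49


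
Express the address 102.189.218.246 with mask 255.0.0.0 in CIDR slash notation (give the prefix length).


Binary: 11111111.00000000.00000000.00000000
Count leading 1s
Prefix: /8


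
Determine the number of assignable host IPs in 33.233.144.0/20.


Host bits = 32 - 20 = 12
Total addresses = 2^12 = 4096
Usable = total - 2 (network and broadcast)
Usable hosts: 4094


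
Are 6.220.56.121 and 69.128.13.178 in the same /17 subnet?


Mask: 255.255.128.0
6.220.56.121 AND mask = 6.220.0.0
69.128.13.178 AND mask = 69.128.0.0
No, different subnets (6.220.0.0 vs 69.128.0.0)


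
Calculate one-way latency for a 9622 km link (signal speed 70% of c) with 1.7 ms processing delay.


Speed = 0.7 * 3e5 km/s = 210000 km/s
Propagation delay = 9622 / 210000 = 0.0458 s = 45.819 ms
Processing delay = 1.7 ms
Total one-way latency = 47.519 ms


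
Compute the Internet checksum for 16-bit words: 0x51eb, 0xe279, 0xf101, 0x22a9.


Sum all words (with carry folding):
+ 0x51eb = 0x51eb
+ 0xe279 = 0x3465
+ 0xf101 = 0x2567
+ 0x22a9 = 0x4810
One's complement: ~0x4810
Checksum = 0xb7ef


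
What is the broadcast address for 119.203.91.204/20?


Network: 119.203.80.0/20
Host bits = 12
Set all host bits to 1:
Broadcast: 119.203.95.255


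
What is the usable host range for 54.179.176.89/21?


Network: 54.179.176.0
Broadcast: 54.179.183.255
First usable = network + 1
Last usable = broadcast - 1
Range: 54.179.176.1 to 54.179.183.254


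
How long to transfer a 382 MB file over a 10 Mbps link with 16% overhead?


Effective throughput = 10 * (1 - 16/100) = 8.4 Mbps
File size in Mb = 382 * 8 = 3056 Mb
Time = 3056 / 8.4
Time = 363.8095 seconds


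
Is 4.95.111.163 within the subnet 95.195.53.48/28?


Subnet network: 95.195.53.48
Test IP AND mask: 4.95.111.160
No, 4.95.111.163 is not in 95.195.53.48/28


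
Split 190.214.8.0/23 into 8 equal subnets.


New prefix = 23 + 3 = 26
Each subnet has 64 addresses
  190.214.8.0/26
  190.214.8.64/26
  190.214.8.128/26
  190.214.8.192/26
  190.214.9.0/26
  190.214.9.64/26
  190.214.9.128/26
  190.214.9.192/26
Subnets: 190.214.8.0/26, 190.214.8.64/26, 190.214.8.128/26, 190.214.8.192/26, 190.214.9.0/26, 190.214.9.64/26, 190.214.9.128/26, 190.214.9.192/26


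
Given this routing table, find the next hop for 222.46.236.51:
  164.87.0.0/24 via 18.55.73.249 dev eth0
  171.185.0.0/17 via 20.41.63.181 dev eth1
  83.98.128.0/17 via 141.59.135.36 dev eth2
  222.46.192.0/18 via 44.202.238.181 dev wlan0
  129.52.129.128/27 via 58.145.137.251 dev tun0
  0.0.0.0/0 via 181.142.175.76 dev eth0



Longest prefix match for 222.46.236.51:
  /24 164.87.0.0: no
  /17 171.185.0.0: no
  /17 83.98.128.0: no
  /18 222.46.192.0: MATCH
  /27 129.52.129.128: no
  /0 0.0.0.0: MATCH
Selected: next-hop 44.202.238.181 via wlan0 (matched /18)


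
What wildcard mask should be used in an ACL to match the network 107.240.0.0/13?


Subnet mask: 255.248.0.0
Wildcard = 255.255.255.255 - subnet mask
255 - 255 = 0
255 - 248 = 7
255 - 0 = 255
255 - 0 = 255
Wildcard: 0.7.255.255


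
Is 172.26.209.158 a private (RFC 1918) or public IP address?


RFC 1918 private ranges:
  10.0.0.0/8 (10.0.0.0 - 10.255.255.255)
  172.16.0.0/12 (172.16.0.0 - 172.31.255.255)
  192.168.0.0/16 (192.168.0.0 - 192.168.255.255)
Private (in 172.16.0.0/12)


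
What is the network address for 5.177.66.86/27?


IP:   00000101.10110001.01000010.01010110
Mask: 11111111.11111111.11111111.11100000
AND operation:
Net:  00000101.10110001.01000010.01000000
Network: 5.177.66.64/27


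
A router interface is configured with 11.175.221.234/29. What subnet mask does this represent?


/29 means 29 network bits, 3 host bits
Binary: 11111111111111111111111111111000
Mask: 255.255.255.248


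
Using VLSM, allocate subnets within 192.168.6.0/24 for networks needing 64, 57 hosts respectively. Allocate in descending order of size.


64 hosts -> /25 (126 usable): 192.168.6.0/25
57 hosts -> /26 (62 usable): 192.168.6.128/26
Allocation: 192.168.6.0/25 (64 hosts, 126 usable); 192.168.6.128/26 (57 hosts, 62 usable)


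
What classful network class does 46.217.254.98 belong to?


First octet: 46
Binary: 00101110
0xxxxxxx -> Class A (1-126)
Class A, default mask 255.0.0.0 (/8)


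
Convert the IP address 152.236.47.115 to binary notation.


152 = 10011000
236 = 11101100
47 = 00101111
115 = 01110011
Binary: 10011000.11101100.00101111.01110011


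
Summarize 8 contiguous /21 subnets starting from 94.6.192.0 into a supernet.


Original prefix: /21
Number of subnets: 8 = 2^3
New prefix = 21 - 3 = 18
Supernet: 94.6.192.0/18


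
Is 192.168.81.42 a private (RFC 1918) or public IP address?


RFC 1918 private ranges:
  10.0.0.0/8 (10.0.0.0 - 10.255.255.255)
  172.16.0.0/12 (172.16.0.0 - 172.31.255.255)
  192.168.0.0/16 (192.168.0.0 - 192.168.255.255)
Private (in 192.168.0.0/16)


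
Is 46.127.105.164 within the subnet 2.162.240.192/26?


Subnet network: 2.162.240.192
Test IP AND mask: 46.127.105.128
No, 46.127.105.164 is not in 2.162.240.192/26


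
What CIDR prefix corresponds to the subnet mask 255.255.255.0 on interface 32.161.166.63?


Binary: 11111111.11111111.11111111.00000000
Count leading 1s
Prefix: /24


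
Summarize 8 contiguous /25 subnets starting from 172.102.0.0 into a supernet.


Original prefix: /25
Number of subnets: 8 = 2^3
New prefix = 25 - 3 = 22
Supernet: 172.102.0.0/22


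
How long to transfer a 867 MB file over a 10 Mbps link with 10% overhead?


Effective throughput = 10 * (1 - 10/100) = 9 Mbps
File size in Mb = 867 * 8 = 6936 Mb
Time = 6936 / 9
Time = 770.6667 seconds


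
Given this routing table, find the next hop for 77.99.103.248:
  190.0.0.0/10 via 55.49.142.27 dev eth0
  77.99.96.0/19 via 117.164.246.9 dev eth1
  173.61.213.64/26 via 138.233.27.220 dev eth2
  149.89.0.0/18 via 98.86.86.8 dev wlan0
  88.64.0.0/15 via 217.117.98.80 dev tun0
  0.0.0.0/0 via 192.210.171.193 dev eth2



Longest prefix match for 77.99.103.248:
  /10 190.0.0.0: no
  /19 77.99.96.0: MATCH
  /26 173.61.213.64: no
  /18 149.89.0.0: no
  /15 88.64.0.0: no
  /0 0.0.0.0: MATCH
Selected: next-hop 117.164.246.9 via eth1 (matched /19)


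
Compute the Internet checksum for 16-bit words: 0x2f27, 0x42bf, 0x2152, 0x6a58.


Sum all words (with carry folding):
+ 0x2f27 = 0x2f27
+ 0x42bf = 0x71e6
+ 0x2152 = 0x9338
+ 0x6a58 = 0xfd90
One's complement: ~0xfd90
Checksum = 0x026f


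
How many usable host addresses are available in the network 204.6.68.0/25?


Host bits = 32 - 25 = 7
Total addresses = 2^7 = 128
Usable = total - 2 (network and broadcast)
Usable hosts: 126


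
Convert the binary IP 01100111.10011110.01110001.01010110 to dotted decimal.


01100111 = 103
10011110 = 158
01110001 = 113
01010110 = 86
IP: 103.158.113.86


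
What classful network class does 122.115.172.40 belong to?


First octet: 122
Binary: 01111010
0xxxxxxx -> Class A (1-126)
Class A, default mask 255.0.0.0 (/8)


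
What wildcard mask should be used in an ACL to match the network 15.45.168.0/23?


Subnet mask: 255.255.254.0
Wildcard = 255.255.255.255 - subnet mask
255 - 255 = 0
255 - 255 = 0
255 - 254 = 1
255 - 0 = 255
Wildcard: 0.0.1.255


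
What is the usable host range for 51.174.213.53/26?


Network: 51.174.213.0
Broadcast: 51.174.213.63
First usable = network + 1
Last usable = broadcast - 1
Range: 51.174.213.1 to 51.174.213.62


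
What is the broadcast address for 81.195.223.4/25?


Network: 81.195.223.0/25
Host bits = 7
Set all host bits to 1:
Broadcast: 81.195.223.127


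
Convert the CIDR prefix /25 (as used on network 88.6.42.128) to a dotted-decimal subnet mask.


/25 means 25 network bits, 7 host bits
Binary: 11111111111111111111111110000000
Mask: 255.255.255.128


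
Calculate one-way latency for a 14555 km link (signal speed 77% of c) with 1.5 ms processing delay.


Speed = 0.77 * 3e5 km/s = 231000 km/s
Propagation delay = 14555 / 231000 = 0.063 s = 63.0087 ms
Processing delay = 1.5 ms
Total one-way latency = 64.5087 ms


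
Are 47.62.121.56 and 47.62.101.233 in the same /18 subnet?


Mask: 255.255.192.0
47.62.121.56 AND mask = 47.62.64.0
47.62.101.233 AND mask = 47.62.64.0
Yes, same subnet (47.62.64.0)


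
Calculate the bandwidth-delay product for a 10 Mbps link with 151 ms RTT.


BDP = bandwidth * RTT
= 10 Mbps * 151 ms
= 10 * 1e6 * 151 / 1000 bits
= 1510000 bits
= 188750 bytes
= 184.3262 KB
BDP = 1510000 bits (188750 bytes)


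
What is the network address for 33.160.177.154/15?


IP:   00100001.10100000.10110001.10011010
Mask: 11111111.11111110.00000000.00000000
AND operation:
Net:  00100001.10100000.00000000.00000000
Network: 33.160.0.0/15


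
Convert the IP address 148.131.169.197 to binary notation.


148 = 10010100
131 = 10000011
169 = 10101001
197 = 11000101
Binary: 10010100.10000011.10101001.11000101


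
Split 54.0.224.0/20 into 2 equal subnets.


New prefix = 20 + 1 = 21
Each subnet has 2048 addresses
  54.0.224.0/21
  54.0.232.0/21
Subnets: 54.0.224.0/21, 54.0.232.0/21


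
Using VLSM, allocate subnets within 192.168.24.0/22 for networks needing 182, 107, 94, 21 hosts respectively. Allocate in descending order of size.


182 hosts -> /24 (254 usable): 192.168.24.0/24
107 hosts -> /25 (126 usable): 192.168.25.0/25
94 hosts -> /25 (126 usable): 192.168.25.128/25
21 hosts -> /27 (30 usable): 192.168.26.0/27
Allocation: 192.168.24.0/24 (182 hosts, 254 usable); 192.168.25.0/25 (107 hosts, 126 usable); 192.168.25.128/25 (94 hosts, 126 usable); 192.168.26.0/27 (21 hosts, 30 usable)


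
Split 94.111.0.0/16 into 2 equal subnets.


New prefix = 16 + 1 = 17
Each subnet has 32768 addresses
  94.111.0.0/17
  94.111.128.0/17
Subnets: 94.111.0.0/17, 94.111.128.0/17


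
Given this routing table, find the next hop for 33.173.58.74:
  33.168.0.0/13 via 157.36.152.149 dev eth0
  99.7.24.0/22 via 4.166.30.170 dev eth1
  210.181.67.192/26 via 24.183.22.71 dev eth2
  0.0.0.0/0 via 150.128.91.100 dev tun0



Longest prefix match for 33.173.58.74:
  /13 33.168.0.0: MATCH
  /22 99.7.24.0: no
  /26 210.181.67.192: no
  /0 0.0.0.0: MATCH
Selected: next-hop 157.36.152.149 via eth0 (matched /13)


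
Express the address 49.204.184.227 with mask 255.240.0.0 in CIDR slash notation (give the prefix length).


Binary: 11111111.11110000.00000000.00000000
Count leading 1s
Prefix: /12
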